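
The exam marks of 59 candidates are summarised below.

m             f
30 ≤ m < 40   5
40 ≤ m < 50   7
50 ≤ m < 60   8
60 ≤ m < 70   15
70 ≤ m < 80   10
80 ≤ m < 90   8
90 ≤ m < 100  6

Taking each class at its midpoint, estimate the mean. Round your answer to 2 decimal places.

66.19

Midpoints: 35, 45, 55, 65, 75, 85, 95
Σfm = 5×35 + 7×45 + 8×55 + 15×65 + 10×75 + 8×85 + 6×95 = 3905
n = Σf = 59
Mean = 3905 / 59 = 66.1864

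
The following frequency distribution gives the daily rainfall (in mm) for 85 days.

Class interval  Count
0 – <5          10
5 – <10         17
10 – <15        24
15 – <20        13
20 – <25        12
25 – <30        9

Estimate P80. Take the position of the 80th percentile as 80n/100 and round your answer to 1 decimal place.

Cumulative frequencies: 10, 27, 51, 64, 76, 85
n = 85; position = 80n/100 = 68.
This falls in the class 20 – <25: L = 20, F = 64, f = 12, h = 5.
80th percentile ≈ 20 + ((68 − 64) / 12) × 5 = 21.6667

21.7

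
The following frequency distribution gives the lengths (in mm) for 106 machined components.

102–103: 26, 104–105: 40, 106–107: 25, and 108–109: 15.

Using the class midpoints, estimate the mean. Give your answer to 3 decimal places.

Midpoints: 102.5, 104.5, 106.5, 108.5
Σfm = 26×102.5 + 40×104.5 + 25×106.5 + 15×108.5 = 11135
n = Σf = 106
Mean = 11135 / 106 = 105.0472

105.047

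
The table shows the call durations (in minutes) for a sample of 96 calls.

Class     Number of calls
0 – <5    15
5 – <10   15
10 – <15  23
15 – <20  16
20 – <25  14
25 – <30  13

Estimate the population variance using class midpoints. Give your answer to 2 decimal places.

64.83

Midpoints: 2.5, 7.5, 12.5, 17.5, 22.5, 27.5
n = 96, Σfm = 1390, mean = 14.4792
Σfm² = 26350
Σf(m − x̄)² = Σfm² − (Σfm)²/n = 26350 − 1390²/96 = 6223.9583
Population variance = 6223.9583 / 96 = 64.8329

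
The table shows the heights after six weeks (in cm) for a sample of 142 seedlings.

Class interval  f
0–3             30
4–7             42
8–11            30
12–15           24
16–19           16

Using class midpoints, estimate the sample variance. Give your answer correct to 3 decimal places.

Midpoints: 1.5, 5.5, 9.5, 13.5, 17.5
n = 142, Σfm = 1165, mean = 8.2042
Σfm² = 13319.5
Σf(m − x̄)² = Σfm² − (Σfm)²/n = 13319.5 − 1165²/142 = 3761.5775
Sample variance = 3761.5775 / 141 = 26.6779

26.678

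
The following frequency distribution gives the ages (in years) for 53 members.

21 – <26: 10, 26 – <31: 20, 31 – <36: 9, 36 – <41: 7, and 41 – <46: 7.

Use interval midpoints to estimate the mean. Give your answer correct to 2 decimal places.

31.71

Midpoints: 23.5, 28.5, 33.5, 38.5, 43.5
Σfm = 10×23.5 + 20×28.5 + 9×33.5 + 7×38.5 + 7×43.5 = 1680.5
n = Σf = 53
Mean = 1680.5 / 53 = 31.7075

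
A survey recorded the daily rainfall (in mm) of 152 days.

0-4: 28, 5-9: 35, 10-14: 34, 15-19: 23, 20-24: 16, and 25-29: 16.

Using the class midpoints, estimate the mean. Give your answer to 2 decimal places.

Midpoints: 2, 7, 12, 17, 22, 27
Σfm = 28×2 + 35×7 + 34×12 + 23×17 + 16×22 + 16×27 = 1884
n = Σf = 152
Mean = 1884 / 152 = 12.3947

12.39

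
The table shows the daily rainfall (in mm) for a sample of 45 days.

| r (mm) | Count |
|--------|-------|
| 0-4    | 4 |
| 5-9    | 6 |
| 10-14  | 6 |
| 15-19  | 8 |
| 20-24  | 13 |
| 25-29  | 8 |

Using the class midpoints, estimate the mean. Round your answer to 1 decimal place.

16.9

Midpoints: 2, 7, 12, 17, 22, 27
Σfm = 4×2 + 6×7 + 6×12 + 8×17 + 13×22 + 8×27 = 760
n = Σf = 45
Mean = 760 / 45 = 16.8889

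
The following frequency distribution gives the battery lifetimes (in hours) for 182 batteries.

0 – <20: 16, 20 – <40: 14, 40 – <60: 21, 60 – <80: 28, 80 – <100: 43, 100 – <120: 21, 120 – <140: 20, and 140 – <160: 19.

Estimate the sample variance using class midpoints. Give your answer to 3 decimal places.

1651.970

Midpoints: 10, 30, 50, 70, 90, 110, 130, 150
n = 182, Σfm = 15220, mean = 83.6264
Σfm² = 1571800
Σf(m − x̄)² = Σfm² − (Σfm)²/n = 1571800 − 15220²/182 = 299006.5934
Sample variance = 299006.5934 / 181 = 1651.9701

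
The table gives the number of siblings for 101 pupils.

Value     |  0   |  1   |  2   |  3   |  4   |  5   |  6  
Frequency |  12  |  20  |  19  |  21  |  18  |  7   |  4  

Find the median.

2

Cumulative frequencies: 12, 32, 51, 72, 90, 97, 101
n = 101, so the median is the value in position (n+1)/2 = 51.
Position 51 falls at value 2.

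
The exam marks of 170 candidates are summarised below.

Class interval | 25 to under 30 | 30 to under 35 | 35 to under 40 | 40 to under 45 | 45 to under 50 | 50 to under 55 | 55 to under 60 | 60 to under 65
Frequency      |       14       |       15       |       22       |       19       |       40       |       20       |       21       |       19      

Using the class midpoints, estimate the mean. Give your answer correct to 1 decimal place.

46.2

Midpoints: 27.5, 32.5, 37.5, 42.5, 47.5, 52.5, 57.5, 62.5
Σfm = 14×27.5 + 15×32.5 + 22×37.5 + 19×42.5 + 40×47.5 + 20×52.5 + 21×57.5 + 19×62.5 = 7850
n = Σf = 170
Mean = 7850 / 170 = 46.1765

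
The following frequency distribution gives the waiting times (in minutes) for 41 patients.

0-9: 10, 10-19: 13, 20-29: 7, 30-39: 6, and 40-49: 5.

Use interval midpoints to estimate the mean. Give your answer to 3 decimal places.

Midpoints: 4.5, 14.5, 24.5, 34.5, 44.5
Σfm = 10×4.5 + 13×14.5 + 7×24.5 + 6×34.5 + 5×44.5 = 834.5
n = Σf = 41
Mean = 834.5 / 41 = 20.3537

20.354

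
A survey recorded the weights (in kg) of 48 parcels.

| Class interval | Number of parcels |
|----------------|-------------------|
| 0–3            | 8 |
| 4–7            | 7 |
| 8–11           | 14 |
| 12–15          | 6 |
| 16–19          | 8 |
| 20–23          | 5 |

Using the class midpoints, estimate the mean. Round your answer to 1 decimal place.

Midpoints: 1.5, 5.5, 9.5, 13.5, 17.5, 21.5
Σfm = 8×1.5 + 7×5.5 + 14×9.5 + 6×13.5 + 8×17.5 + 5×21.5 = 512
n = Σf = 48
Mean = 512 / 48 = 10.6667

10.7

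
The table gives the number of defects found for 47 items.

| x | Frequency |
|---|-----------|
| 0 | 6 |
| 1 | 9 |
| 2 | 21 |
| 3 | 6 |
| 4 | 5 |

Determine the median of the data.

Cumulative frequencies: 6, 15, 36, 42, 47
n = 47, so the median is the value in position (n+1)/2 = 24.
Position 24 falls at value 2.

2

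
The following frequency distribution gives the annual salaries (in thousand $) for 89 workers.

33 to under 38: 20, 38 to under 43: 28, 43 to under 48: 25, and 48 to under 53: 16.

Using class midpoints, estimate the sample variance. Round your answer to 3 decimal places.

Midpoints: 35.5, 40.5, 45.5, 50.5
n = 89, Σfm = 3789.5, mean = 42.5787
Σfm² = 163692.25
Σf(m − x̄)² = Σfm² − (Σfm)²/n = 163692.25 − 3789.5²/89 = 2340.4494
Sample variance = 2340.4494 / 88 = 26.5960

26.596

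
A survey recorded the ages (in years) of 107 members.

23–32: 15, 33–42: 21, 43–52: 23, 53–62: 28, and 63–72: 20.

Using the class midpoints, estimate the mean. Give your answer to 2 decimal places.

Midpoints: 27.5, 37.5, 47.5, 57.5, 67.5
Σfm = 15×27.5 + 21×37.5 + 23×47.5 + 28×57.5 + 20×67.5 = 5252.5
n = Σf = 107
Mean = 5252.5 / 107 = 49.0888

49.09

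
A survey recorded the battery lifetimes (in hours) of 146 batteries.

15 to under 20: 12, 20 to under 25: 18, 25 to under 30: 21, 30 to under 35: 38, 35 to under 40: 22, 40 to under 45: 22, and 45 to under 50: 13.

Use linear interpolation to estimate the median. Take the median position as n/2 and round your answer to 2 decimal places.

32.89

Cumulative frequencies: 12, 30, 51, 89, 111, 133, 146
n = 146; position = n/2 = 73.
This falls in the class 30 to under 35: L = 30, F = 51, f = 38, h = 5.
Median ≈ 30 + ((73 − 51) / 38) × 5 = 32.8947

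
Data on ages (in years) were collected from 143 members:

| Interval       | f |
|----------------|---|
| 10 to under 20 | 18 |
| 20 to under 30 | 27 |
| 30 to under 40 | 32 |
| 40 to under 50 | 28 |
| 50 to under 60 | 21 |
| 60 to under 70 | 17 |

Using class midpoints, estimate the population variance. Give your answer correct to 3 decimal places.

Midpoints: 15, 25, 35, 45, 55, 65
n = 143, Σfm = 5585, mean = 39.0559
Σfm² = 252175
Σf(m − x̄)² = Σfm² − (Σfm)²/n = 252175 − 5585²/143 = 34047.5524
Population variance = 34047.5524 / 143 = 238.0948

238.095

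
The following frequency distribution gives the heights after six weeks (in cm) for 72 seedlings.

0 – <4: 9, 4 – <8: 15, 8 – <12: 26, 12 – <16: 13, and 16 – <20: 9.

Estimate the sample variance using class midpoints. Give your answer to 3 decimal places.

22.523

Midpoints: 2, 6, 10, 14, 18
n = 72, Σfm = 712, mean = 9.8889
Σfm² = 8640
Σf(m − x̄)² = Σfm² − (Σfm)²/n = 8640 − 712²/72 = 1599.1111
Sample variance = 1599.1111 / 71 = 22.5227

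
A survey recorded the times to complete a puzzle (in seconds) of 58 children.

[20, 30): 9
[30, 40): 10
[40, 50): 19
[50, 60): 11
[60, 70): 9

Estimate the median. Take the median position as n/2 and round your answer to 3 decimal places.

45.263

Cumulative frequencies: 9, 19, 38, 49, 58
n = 58; position = n/2 = 29.
This falls in the class [40, 50): L = 40, F = 19, f = 19, h = 10.
Median ≈ 40 + ((29 − 19) / 19) × 10 = 45.2632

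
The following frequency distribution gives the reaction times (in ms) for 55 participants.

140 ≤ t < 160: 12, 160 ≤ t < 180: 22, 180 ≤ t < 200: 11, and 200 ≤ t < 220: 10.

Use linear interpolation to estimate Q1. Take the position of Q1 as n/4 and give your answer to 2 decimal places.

Cumulative frequencies: 12, 34, 45, 55
n = 55; position = n/4 = 13.75.
This falls in the class 160 ≤ t < 180: L = 160, F = 12, f = 22, h = 20.
Lower quartile ≈ 160 + ((13.75 − 12) / 22) × 20 = 161.5909

161.59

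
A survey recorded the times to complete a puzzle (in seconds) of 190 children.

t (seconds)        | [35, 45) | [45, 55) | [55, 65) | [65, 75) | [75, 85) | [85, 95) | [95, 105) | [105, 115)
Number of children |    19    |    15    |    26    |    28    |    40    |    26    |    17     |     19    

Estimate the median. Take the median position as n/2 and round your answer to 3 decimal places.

76.750

Cumulative frequencies: 19, 34, 60, 88, 128, 154, 171, 190
n = 190; position = n/2 = 95.
This falls in the class [75, 85): L = 75, F = 88, f = 40, h = 10.
Median ≈ 75 + ((95 − 88) / 40) × 10 = 76.7500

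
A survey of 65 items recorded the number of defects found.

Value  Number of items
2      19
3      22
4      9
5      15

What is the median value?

Cumulative frequencies: 19, 41, 50, 65
n = 65, so the median is the value in position (n+1)/2 = 33.
Position 33 falls at value 3.

3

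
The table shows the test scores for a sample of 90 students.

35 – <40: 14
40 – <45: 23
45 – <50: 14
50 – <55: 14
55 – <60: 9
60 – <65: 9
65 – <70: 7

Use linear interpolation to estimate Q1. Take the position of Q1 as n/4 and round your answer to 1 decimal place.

Cumulative frequencies: 14, 37, 51, 65, 74, 83, 90
n = 90; position = n/4 = 22.5.
This falls in the class 40 – <45: L = 40, F = 14, f = 23, h = 5.
Lower quartile ≈ 40 + ((22.5 − 14) / 23) × 5 = 41.8478

41.8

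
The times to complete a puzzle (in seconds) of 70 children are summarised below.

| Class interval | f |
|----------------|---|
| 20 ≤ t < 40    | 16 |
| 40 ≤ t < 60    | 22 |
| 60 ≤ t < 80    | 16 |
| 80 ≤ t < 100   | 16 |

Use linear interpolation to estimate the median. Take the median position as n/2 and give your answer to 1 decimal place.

57.3

Cumulative frequencies: 16, 38, 54, 70
n = 70; position = n/2 = 35.
This falls in the class 40 ≤ t < 60: L = 40, F = 16, f = 22, h = 20.
Median ≈ 40 + ((35 − 16) / 22) × 20 = 57.2727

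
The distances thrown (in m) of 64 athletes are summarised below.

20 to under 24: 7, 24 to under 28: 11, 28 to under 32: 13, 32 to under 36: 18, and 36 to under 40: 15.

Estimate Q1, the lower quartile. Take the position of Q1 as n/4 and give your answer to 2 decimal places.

27.27

Cumulative frequencies: 7, 18, 31, 49, 64
n = 64; position = n/4 = 16.
This falls in the class 24 to under 28: L = 24, F = 7, f = 11, h = 4.
Lower quartile ≈ 24 + ((16 − 7) / 11) × 4 = 27.2727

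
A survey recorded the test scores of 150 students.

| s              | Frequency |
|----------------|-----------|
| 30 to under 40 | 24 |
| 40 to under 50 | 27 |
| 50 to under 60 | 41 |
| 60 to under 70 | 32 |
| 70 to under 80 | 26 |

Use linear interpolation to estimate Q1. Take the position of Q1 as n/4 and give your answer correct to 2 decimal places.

45.00

Cumulative frequencies: 24, 51, 92, 124, 150
n = 150; position = n/4 = 37.5.
This falls in the class 40 to under 50: L = 40, F = 24, f = 27, h = 10.
Lower quartile ≈ 40 + ((37.5 − 24) / 27) × 10 = 45.0000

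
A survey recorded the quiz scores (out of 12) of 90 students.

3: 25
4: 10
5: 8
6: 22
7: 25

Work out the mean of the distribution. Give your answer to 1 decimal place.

Values: 3, 4, 5, 6, 7
Σfx = 25×3 + 10×4 + 8×5 + 22×6 + 25×7 = 462
n = Σf = 90
Mean = 462 / 90 = 5.1333

5.1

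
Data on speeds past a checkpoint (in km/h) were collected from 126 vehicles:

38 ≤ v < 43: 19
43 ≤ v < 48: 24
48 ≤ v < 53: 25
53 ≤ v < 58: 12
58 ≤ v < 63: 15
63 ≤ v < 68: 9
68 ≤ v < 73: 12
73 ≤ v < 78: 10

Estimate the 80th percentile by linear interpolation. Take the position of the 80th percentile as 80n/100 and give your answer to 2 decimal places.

66.22

Cumulative frequencies: 19, 43, 68, 80, 95, 104, 116, 126
n = 126; position = 80n/100 = 100.8.
This falls in the class 63 ≤ v < 68: L = 63, F = 95, f = 9, h = 5.
80th percentile ≈ 63 + ((100.8 − 95) / 9) × 5 = 66.2222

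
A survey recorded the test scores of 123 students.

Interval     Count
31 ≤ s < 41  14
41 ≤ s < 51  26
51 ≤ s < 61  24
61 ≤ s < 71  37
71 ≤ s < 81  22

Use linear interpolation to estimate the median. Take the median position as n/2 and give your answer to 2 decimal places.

Cumulative frequencies: 14, 40, 64, 101, 123
n = 123; position = n/2 = 61.5.
This falls in the class 51 ≤ s < 61: L = 51, F = 40, f = 24, h = 10.
Median ≈ 51 + ((61.5 − 40) / 24) × 10 = 59.9583

59.96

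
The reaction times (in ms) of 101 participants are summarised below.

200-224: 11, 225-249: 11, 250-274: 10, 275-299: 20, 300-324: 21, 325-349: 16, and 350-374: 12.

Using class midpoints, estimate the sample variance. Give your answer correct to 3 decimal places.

2126.856

Midpoints: 212, 237, 262, 287, 312, 337, 362
n = 101, Σfm = 29587, mean = 292.9406
Σfm² = 8879919
Σf(m − x̄)² = Σfm² − (Σfm)²/n = 8879919 − 29587²/101 = 212685.6436
Sample variance = 212685.6436 / 100 = 2126.8564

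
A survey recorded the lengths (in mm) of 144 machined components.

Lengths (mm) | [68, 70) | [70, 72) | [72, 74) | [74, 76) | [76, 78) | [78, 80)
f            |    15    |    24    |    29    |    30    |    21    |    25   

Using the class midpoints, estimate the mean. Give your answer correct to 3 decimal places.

Midpoints: 69, 71, 73, 75, 77, 79
Σfm = 15×69 + 24×71 + 29×73 + 30×75 + 21×77 + 25×79 = 10698
n = Σf = 144
Mean = 10698 / 144 = 74.2917

74.292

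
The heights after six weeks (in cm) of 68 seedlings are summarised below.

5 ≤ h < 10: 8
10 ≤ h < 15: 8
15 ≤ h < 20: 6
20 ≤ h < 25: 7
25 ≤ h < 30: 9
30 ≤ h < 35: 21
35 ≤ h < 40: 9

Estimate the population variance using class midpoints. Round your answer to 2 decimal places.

Midpoints: 7.5, 12.5, 17.5, 22.5, 27.5, 32.5, 37.5
n = 68, Σfm = 1690, mean = 24.8529
Σfm² = 48725
Σf(m − x̄)² = Σfm² − (Σfm)²/n = 48725 − 1690²/68 = 6723.5294
Population variance = 6723.5294 / 68 = 98.8754

98.88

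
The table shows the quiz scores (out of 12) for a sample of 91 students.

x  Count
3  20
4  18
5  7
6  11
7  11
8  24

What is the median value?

6

Cumulative frequencies: 20, 38, 45, 56, 67, 91
n = 91, so the median is the value in position (n+1)/2 = 46.
Position 46 falls at value 6.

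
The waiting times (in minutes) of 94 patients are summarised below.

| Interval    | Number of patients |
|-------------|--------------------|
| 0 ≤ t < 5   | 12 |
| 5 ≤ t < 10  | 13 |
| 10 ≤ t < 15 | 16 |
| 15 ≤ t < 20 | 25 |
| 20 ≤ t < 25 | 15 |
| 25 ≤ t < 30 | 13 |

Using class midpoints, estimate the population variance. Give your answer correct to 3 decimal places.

Midpoints: 2.5, 7.5, 12.5, 17.5, 22.5, 27.5
n = 94, Σfm = 1460, mean = 15.5319
Σfm² = 28387.5
Σf(m − x̄)² = Σfm² − (Σfm)²/n = 28387.5 − 1460²/94 = 5710.9043
Population variance = 5710.9043 / 94 = 60.7543

60.754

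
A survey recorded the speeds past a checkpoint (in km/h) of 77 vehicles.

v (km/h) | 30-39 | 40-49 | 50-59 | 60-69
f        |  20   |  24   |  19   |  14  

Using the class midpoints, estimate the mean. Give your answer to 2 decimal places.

Midpoints: 34.5, 44.5, 54.5, 64.5
Σfm = 20×34.5 + 24×44.5 + 19×54.5 + 14×64.5 = 3696.5
n = Σf = 77
Mean = 3696.5 / 77 = 48.0065

48.01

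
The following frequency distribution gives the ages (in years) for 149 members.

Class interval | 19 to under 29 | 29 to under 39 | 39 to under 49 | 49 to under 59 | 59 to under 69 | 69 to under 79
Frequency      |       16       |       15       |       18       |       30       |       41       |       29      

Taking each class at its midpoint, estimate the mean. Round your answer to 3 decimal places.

Midpoints: 24, 34, 44, 54, 64, 74
Σfm = 16×24 + 15×34 + 18×44 + 30×54 + 41×64 + 29×74 = 8076
n = Σf = 149
Mean = 8076 / 149 = 54.2013

54.201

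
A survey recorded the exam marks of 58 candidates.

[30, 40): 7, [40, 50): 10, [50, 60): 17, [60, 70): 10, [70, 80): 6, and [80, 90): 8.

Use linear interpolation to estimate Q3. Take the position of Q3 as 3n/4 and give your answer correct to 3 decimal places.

Cumulative frequencies: 7, 17, 34, 44, 50, 58
n = 58; position = 3n/4 = 43.5.
This falls in the class [60, 70): L = 60, F = 34, f = 10, h = 10.
Upper quartile ≈ 60 + ((43.5 − 34) / 10) × 10 = 69.5000

69.500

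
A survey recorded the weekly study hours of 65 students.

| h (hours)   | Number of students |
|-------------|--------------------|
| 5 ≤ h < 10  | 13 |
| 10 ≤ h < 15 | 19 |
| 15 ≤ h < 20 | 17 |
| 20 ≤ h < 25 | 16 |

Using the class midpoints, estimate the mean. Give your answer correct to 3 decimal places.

Midpoints: 7.5, 12.5, 17.5, 22.5
Σfm = 13×7.5 + 19×12.5 + 17×17.5 + 16×22.5 = 992.5
n = Σf = 65
Mean = 992.5 / 65 = 15.2692

15.269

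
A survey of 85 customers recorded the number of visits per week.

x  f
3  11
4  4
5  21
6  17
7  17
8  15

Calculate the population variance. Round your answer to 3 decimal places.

Values: 3, 4, 5, 6, 7, 8
n = 85, Σfx = 495, mean = 5.8235
Σfx² = 3093
Σf(x − x̄)² = Σfx² − (Σfx)²/n = 3093 − 495²/85 = 210.3529
Population variance = 210.3529 / 85 = 2.4747

2.475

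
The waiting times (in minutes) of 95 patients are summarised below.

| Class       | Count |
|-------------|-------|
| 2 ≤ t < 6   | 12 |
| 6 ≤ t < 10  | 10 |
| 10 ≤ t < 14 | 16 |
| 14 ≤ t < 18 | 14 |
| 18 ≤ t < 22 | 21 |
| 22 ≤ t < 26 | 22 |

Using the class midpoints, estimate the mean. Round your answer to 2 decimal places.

Midpoints: 4, 8, 12, 16, 20, 24
Σfm = 12×4 + 10×8 + 16×12 + 14×16 + 21×20 + 22×24 = 1492
n = Σf = 95
Mean = 1492 / 95 = 15.7053

15.71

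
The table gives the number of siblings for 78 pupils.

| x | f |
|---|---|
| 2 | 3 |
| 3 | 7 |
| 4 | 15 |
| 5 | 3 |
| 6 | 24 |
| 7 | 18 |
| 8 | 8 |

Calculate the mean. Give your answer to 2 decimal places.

Values: 2, 3, 4, 5, 6, 7, 8
Σfx = 3×2 + 7×3 + 15×4 + 3×5 + 24×6 + 18×7 + 8×8 = 436
n = Σf = 78
Mean = 436 / 78 = 5.5897

5.59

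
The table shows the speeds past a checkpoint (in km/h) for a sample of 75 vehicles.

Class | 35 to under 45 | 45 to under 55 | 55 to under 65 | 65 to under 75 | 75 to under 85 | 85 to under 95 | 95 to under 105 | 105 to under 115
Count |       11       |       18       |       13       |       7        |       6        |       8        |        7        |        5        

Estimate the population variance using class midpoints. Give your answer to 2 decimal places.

480.25

Midpoints: 40, 50, 60, 70, 80, 90, 100, 110
n = 75, Σfm = 5060, mean = 67.4667
Σfm² = 377400
Σf(m − x̄)² = Σfm² − (Σfm)²/n = 377400 − 5060²/75 = 36018.6667
Population variance = 36018.6667 / 75 = 480.2489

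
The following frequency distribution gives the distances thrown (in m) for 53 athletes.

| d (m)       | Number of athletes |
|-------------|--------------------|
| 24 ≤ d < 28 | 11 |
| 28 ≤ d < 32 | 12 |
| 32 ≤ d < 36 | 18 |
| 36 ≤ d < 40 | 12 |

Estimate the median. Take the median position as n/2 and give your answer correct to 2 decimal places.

32.78

Cumulative frequencies: 11, 23, 41, 53
n = 53; position = n/2 = 26.5.
This falls in the class 32 ≤ d < 36: L = 32, F = 23, f = 18, h = 4.
Median ≈ 32 + ((26.5 − 23) / 18) × 4 = 32.7778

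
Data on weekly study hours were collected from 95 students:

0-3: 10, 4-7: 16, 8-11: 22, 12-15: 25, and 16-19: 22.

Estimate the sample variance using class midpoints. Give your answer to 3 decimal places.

26.815

Midpoints: 1.5, 5.5, 9.5, 13.5, 17.5
n = 95, Σfm = 1034.5, mean = 10.8895
Σfm² = 13785.75
Σf(m − x̄)² = Σfm² − (Σfm)²/n = 13785.75 − 1034.5²/95 = 2520.5895
Sample variance = 2520.5895 / 94 = 26.8148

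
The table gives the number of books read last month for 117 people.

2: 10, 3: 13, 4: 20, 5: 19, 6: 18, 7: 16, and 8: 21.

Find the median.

Cumulative frequencies: 10, 23, 43, 62, 80, 96, 117
n = 117, so the median is the value in position (n+1)/2 = 59.
Position 59 falls at value 5.

5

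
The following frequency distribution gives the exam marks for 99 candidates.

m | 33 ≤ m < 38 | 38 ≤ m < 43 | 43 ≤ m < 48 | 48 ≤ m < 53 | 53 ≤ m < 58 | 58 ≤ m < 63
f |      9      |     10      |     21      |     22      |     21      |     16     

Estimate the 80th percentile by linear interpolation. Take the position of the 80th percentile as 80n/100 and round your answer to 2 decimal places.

57.10

Cumulative frequencies: 9, 19, 40, 62, 83, 99
n = 99; position = 80n/100 = 79.2.
This falls in the class 53 ≤ m < 58: L = 53, F = 62, f = 21, h = 5.
80th percentile ≈ 53 + ((79.2 − 62) / 21) × 5 = 57.0952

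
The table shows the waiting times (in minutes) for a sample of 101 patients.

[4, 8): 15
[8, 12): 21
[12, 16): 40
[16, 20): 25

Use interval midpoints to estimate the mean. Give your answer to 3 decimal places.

Midpoints: 6, 10, 14, 18
Σfm = 15×6 + 21×10 + 40×14 + 25×18 = 1310
n = Σf = 101
Mean = 1310 / 101 = 12.9703

12.970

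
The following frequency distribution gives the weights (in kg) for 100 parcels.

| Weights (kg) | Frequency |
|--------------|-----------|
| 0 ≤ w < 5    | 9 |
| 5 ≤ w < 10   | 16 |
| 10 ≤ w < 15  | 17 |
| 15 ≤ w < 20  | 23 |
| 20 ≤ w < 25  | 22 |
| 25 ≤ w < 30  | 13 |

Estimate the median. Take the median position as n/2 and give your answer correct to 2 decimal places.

Cumulative frequencies: 9, 25, 42, 65, 87, 100
n = 100; position = n/2 = 50.
This falls in the class 15 ≤ w < 20: L = 15, F = 42, f = 23, h = 5.
Median ≈ 15 + ((50 − 42) / 23) × 5 = 16.7391

16.74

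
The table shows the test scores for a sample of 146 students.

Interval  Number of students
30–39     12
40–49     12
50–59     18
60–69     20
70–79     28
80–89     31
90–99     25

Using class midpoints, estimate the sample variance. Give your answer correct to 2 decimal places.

344.25

Midpoints: 34.5, 44.5, 54.5, 64.5, 74.5, 84.5, 94.5
n = 146, Σfm = 10287, mean = 70.4589
Σfm² = 774726.5
Σf(m − x̄)² = Σfm² − (Σfm)²/n = 774726.5 − 10287²/146 = 49915.7534
Sample variance = 49915.7534 / 145 = 344.2466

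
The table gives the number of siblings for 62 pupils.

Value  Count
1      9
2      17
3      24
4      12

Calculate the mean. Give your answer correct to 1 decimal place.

2.6

Values: 1, 2, 3, 4
Σfx = 9×1 + 17×2 + 24×3 + 12×4 = 163
n = Σf = 62
Mean = 163 / 62 = 2.6290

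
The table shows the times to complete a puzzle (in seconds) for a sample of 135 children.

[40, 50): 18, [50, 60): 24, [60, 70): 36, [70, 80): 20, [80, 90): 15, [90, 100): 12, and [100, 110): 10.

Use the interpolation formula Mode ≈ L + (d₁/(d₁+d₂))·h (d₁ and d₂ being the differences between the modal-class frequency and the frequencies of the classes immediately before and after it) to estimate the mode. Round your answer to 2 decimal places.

64.29

Modal class: [60, 70) (highest frequency 36).
d₁ = 36 − 24 = 12, d₂ = 36 − 20 = 16
Mode ≈ 60 + (12/(12+16)) × 10 = 60 + 4.2857 = 64.2857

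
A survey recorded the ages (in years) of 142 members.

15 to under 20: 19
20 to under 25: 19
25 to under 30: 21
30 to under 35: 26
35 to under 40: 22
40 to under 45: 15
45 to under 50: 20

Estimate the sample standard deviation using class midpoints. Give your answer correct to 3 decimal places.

9.693

Midpoints: 17.5, 22.5, 27.5, 32.5, 37.5, 42.5, 47.5
n = 142, Σfm = 4595, mean = 32.3592
Σfm² = 161937.5
Σf(m − x̄)² = Σfm² − (Σfm)²/n = 161937.5 − 4595²/142 = 13247.1831
Sample variance = 13247.1831 / 141 = 93.9517
Standard deviation = √93.9517 = 9.6929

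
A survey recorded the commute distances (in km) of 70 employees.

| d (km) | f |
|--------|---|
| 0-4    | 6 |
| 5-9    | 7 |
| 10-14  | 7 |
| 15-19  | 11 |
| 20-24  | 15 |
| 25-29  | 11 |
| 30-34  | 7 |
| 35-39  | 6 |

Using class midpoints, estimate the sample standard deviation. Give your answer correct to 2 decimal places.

10.08

Midpoints: 2, 7, 12, 17, 22, 27, 32, 37
n = 70, Σfm = 1405, mean = 20.0714
Σfm² = 35215
Σf(m − x̄)² = Σfm² − (Σfm)²/n = 35215 − 1405²/70 = 7014.6429
Sample variance = 7014.6429 / 69 = 101.6615
Standard deviation = √101.6615 = 10.0827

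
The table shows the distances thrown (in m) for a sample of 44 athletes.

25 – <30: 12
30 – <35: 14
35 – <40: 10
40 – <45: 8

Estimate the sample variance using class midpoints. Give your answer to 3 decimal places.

28.805

Midpoints: 27.5, 32.5, 37.5, 42.5
n = 44, Σfm = 1500, mean = 34.0909
Σfm² = 52375
Σf(m − x̄)² = Σfm² − (Σfm)²/n = 52375 − 1500²/44 = 1238.6364
Sample variance = 1238.6364 / 43 = 28.8055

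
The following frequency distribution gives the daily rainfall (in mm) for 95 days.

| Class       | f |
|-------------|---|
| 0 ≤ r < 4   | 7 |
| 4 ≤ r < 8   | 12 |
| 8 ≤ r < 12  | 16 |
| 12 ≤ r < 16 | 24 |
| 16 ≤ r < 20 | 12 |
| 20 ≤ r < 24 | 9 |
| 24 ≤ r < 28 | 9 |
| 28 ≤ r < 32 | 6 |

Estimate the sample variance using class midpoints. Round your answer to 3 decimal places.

59.198

Midpoints: 2, 6, 10, 14, 18, 22, 26, 30
n = 95, Σfm = 1410, mean = 14.8421
Σfm² = 26492
Σf(m − x̄)² = Σfm² − (Σfm)²/n = 26492 − 1410²/95 = 5564.6316
Sample variance = 5564.6316 / 94 = 59.1982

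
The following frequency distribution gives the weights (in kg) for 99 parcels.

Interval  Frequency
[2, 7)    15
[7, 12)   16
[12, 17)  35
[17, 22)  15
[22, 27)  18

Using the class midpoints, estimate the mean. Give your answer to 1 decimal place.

Midpoints: 4.5, 9.5, 14.5, 19.5, 24.5
Σfm = 15×4.5 + 16×9.5 + 35×14.5 + 15×19.5 + 18×24.5 = 1460.5
n = Σf = 99
Mean = 1460.5 / 99 = 14.7525

14.8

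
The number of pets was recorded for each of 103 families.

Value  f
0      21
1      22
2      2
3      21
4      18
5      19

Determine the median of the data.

3

Cumulative frequencies: 21, 43, 45, 66, 84, 103
n = 103, so the median is the value in position (n+1)/2 = 52.
Position 52 falls at value 3.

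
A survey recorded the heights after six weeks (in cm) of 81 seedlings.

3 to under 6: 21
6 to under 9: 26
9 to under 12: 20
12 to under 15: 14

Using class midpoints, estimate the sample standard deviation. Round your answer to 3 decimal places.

Midpoints: 4.5, 7.5, 10.5, 13.5
n = 81, Σfm = 688.5, mean = 8.5000
Σfm² = 6644.25
Σf(m − x̄)² = Σfm² − (Σfm)²/n = 6644.25 − 688.5²/81 = 792.0000
Sample variance = 792.0000 / 80 = 9.9000
Standard deviation = √9.9000 = 3.1464

3.146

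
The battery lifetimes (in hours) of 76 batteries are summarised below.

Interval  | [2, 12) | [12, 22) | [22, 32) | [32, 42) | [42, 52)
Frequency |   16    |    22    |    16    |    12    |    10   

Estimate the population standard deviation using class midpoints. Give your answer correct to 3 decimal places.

13.161

Midpoints: 7, 17, 27, 37, 47
n = 76, Σfm = 1832, mean = 24.1053
Σfm² = 57324
Σf(m − x̄)² = Σfm² − (Σfm)²/n = 57324 − 1832²/76 = 13163.1579
Population variance = 13163.1579 / 76 = 173.1994
Standard deviation = √173.1994 = 13.1605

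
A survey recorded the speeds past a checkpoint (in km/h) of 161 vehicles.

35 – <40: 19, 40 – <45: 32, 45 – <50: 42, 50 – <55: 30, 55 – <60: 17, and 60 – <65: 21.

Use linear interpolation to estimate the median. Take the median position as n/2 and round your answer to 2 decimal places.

Cumulative frequencies: 19, 51, 93, 123, 140, 161
n = 161; position = n/2 = 80.5.
This falls in the class 45 – <50: L = 45, F = 51, f = 42, h = 5.
Median ≈ 45 + ((80.5 − 51) / 42) × 5 = 48.5119

48.51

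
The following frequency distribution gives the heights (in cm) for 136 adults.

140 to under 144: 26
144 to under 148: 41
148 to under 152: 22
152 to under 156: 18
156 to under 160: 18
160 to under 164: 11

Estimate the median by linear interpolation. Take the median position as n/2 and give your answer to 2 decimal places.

148.18

Cumulative frequencies: 26, 67, 89, 107, 125, 136
n = 136; position = n/2 = 68.
This falls in the class 148 to under 152: L = 148, F = 67, f = 22, h = 4.
Median ≈ 148 + ((68 − 67) / 22) × 4 = 148.1818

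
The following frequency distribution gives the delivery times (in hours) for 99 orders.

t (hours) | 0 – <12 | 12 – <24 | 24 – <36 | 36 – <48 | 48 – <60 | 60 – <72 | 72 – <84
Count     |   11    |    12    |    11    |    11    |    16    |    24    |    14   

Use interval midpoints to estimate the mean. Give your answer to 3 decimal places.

46.606

Midpoints: 6, 18, 30, 42, 54, 66, 78
Σfm = 11×6 + 12×18 + 11×30 + 11×42 + 16×54 + 24×66 + 14×78 = 4614
n = Σf = 99
Mean = 4614 / 99 = 46.6061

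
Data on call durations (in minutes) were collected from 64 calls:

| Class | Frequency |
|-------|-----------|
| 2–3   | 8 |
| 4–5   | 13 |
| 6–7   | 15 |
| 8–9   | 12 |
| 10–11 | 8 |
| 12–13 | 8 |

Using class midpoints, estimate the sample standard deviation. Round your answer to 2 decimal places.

3.11

Midpoints: 2.5, 4.5, 6.5, 8.5, 10.5, 12.5
n = 64, Σfm = 462, mean = 7.2188
Σfm² = 3946
Σf(m − x̄)² = Σfm² − (Σfm)²/n = 3946 − 462²/64 = 610.9375
Sample variance = 610.9375 / 63 = 9.6974
Standard deviation = √9.6974 = 3.1141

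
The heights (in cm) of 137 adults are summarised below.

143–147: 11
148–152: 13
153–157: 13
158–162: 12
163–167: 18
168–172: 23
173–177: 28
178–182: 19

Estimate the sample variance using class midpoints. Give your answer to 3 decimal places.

121.573

Midpoints: 145, 150, 155, 160, 165, 170, 175, 180
n = 137, Σfm = 22680, mean = 165.5474
Σfm² = 3771150
Σf(m − x̄)² = Σfm² − (Σfm)²/n = 3771150 − 22680²/137 = 16533.9416
Sample variance = 16533.9416 / 136 = 121.5731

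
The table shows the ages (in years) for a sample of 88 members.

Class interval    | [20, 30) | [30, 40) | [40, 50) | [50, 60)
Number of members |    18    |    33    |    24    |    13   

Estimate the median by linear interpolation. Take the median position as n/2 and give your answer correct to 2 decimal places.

37.88

Cumulative frequencies: 18, 51, 75, 88
n = 88; position = n/2 = 44.
This falls in the class [30, 40): L = 30, F = 18, f = 33, h = 10.
Median ≈ 30 + ((44 − 18) / 33) × 10 = 37.8788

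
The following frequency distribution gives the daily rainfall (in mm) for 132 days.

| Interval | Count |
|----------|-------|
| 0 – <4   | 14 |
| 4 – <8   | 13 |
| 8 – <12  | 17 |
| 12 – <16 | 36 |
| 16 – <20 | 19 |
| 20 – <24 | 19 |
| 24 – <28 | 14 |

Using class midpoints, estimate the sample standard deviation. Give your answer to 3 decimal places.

7.115

Midpoints: 2, 6, 10, 14, 18, 22, 26
n = 132, Σfm = 1904, mean = 14.4242
Σfm² = 34096
Σf(m − x̄)² = Σfm² − (Σfm)²/n = 34096 − 1904²/132 = 6632.2424
Sample variance = 6632.2424 / 131 = 50.6278
Standard deviation = √50.6278 = 7.1153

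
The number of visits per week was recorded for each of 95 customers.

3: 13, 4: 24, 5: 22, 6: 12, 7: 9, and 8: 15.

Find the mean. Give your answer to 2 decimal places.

Values: 3, 4, 5, 6, 7, 8
Σfx = 13×3 + 24×4 + 22×5 + 12×6 + 9×7 + 15×8 = 500
n = Σf = 95
Mean = 500 / 95 = 5.2632

5.26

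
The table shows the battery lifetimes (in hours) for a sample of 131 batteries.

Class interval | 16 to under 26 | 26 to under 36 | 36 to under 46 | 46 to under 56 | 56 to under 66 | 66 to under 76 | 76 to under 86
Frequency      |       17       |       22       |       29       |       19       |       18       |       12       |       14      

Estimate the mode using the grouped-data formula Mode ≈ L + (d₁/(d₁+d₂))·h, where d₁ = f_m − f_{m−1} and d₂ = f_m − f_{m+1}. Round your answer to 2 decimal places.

Modal class: 36 to under 46 (highest frequency 29).
d₁ = 29 − 22 = 7, d₂ = 29 − 19 = 10
Mode ≈ 36 + (7/(7+10)) × 10 = 36 + 4.1176 = 40.1176

40.12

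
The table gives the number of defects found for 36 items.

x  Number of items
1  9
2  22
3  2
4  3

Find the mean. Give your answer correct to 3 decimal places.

1.972

Values: 1, 2, 3, 4
Σfx = 9×1 + 22×2 + 2×3 + 3×4 = 71
n = Σf = 36
Mean = 71 / 36 = 1.9722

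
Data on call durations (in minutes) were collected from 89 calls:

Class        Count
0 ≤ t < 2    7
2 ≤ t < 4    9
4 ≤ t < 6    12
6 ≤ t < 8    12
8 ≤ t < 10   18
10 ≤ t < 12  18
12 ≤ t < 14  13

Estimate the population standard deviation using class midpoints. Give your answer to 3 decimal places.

Midpoints: 1, 3, 5, 7, 9, 11, 13
n = 89, Σfm = 707, mean = 7.9438
Σfm² = 6809
Σf(m − x̄)² = Σfm² − (Σfm)²/n = 6809 − 707²/89 = 1192.7191
Population variance = 1192.7191 / 89 = 13.4013
Standard deviation = √13.4013 = 3.6608

3.661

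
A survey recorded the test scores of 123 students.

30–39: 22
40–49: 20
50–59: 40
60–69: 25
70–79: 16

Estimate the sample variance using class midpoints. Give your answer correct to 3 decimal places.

Midpoints: 34.5, 44.5, 54.5, 64.5, 74.5
n = 123, Σfm = 6633.5, mean = 53.9309
Σfm² = 377410.75
Σf(m − x̄)² = Σfm² − (Σfm)²/n = 377410.75 − 6633.5²/123 = 19660.1626
Sample variance = 19660.1626 / 122 = 161.1489

161.149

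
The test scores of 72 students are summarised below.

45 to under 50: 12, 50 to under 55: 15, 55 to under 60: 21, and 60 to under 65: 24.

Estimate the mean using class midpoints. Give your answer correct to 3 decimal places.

56.458

Midpoints: 47.5, 52.5, 57.5, 62.5
Σfm = 12×47.5 + 15×52.5 + 21×57.5 + 24×62.5 = 4065
n = Σf = 72
Mean = 4065 / 72 = 56.4583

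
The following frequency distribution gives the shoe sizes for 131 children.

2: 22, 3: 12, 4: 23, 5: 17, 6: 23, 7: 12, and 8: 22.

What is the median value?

Cumulative frequencies: 22, 34, 57, 74, 97, 109, 131
n = 131, so the median is the value in position (n+1)/2 = 66.
Position 66 falls at value 5.

5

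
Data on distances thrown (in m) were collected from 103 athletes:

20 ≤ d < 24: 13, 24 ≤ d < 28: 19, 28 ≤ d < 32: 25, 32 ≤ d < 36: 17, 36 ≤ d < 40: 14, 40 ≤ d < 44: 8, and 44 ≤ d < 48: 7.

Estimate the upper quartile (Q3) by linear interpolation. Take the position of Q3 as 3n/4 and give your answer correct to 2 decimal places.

36.93

Cumulative frequencies: 13, 32, 57, 74, 88, 96, 103
n = 103; position = 3n/4 = 77.25.
This falls in the class 36 ≤ d < 40: L = 36, F = 74, f = 14, h = 4.
Upper quartile ≈ 36 + ((77.25 − 74) / 14) × 4 = 36.9286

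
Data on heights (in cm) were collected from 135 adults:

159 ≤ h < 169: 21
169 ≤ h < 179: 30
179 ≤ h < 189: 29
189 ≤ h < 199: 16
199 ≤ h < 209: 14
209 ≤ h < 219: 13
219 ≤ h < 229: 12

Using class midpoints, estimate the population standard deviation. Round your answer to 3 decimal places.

Midpoints: 164, 174, 184, 194, 204, 214, 224
n = 135, Σfm = 25430, mean = 188.3704
Σfm² = 4837180
Σf(m − x̄)² = Σfm² − (Σfm)²/n = 4837180 − 25430²/135 = 46921.4815
Population variance = 46921.4815 / 135 = 347.5665
Standard deviation = √347.5665 = 18.6431

18.643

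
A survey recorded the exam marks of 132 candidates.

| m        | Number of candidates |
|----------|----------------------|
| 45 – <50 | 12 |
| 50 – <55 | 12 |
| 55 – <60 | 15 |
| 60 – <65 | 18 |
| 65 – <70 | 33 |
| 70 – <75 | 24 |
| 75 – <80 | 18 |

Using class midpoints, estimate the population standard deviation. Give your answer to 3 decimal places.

9.074

Midpoints: 47.5, 52.5, 57.5, 62.5, 67.5, 72.5, 77.5
n = 132, Σfm = 8550, mean = 64.7727
Σfm² = 564675
Σf(m − x̄)² = Σfm² − (Σfm)²/n = 564675 − 8550²/132 = 10868.1818
Population variance = 10868.1818 / 132 = 82.3347
Standard deviation = √82.3347 = 9.0738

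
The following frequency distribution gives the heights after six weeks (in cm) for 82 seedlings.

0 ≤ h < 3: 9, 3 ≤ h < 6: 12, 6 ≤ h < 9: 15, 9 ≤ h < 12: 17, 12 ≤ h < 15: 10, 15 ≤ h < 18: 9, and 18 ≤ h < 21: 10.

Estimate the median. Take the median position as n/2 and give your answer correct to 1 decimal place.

9.9

Cumulative frequencies: 9, 21, 36, 53, 63, 72, 82
n = 82; position = n/2 = 41.
This falls in the class 9 ≤ h < 12: L = 9, F = 36, f = 17, h = 3.
Median ≈ 9 + ((41 − 36) / 17) × 3 = 9.8824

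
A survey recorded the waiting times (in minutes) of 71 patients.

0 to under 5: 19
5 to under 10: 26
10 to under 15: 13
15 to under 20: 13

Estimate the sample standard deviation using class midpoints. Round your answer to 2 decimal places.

Midpoints: 2.5, 7.5, 12.5, 17.5
n = 71, Σfm = 632.5, mean = 8.9085
Σfm² = 7593.75
Σf(m − x̄)² = Σfm² − (Σfm)²/n = 7593.75 − 632.5²/71 = 1959.1549
Sample variance = 1959.1549 / 70 = 27.9879
Standard deviation = √27.9879 = 5.2904

5.29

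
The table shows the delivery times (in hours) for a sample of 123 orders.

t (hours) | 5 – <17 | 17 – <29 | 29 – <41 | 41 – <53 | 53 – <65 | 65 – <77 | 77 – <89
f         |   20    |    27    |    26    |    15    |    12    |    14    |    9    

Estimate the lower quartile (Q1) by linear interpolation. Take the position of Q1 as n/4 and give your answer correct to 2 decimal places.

21.78

Cumulative frequencies: 20, 47, 73, 88, 100, 114, 123
n = 123; position = n/4 = 30.75.
This falls in the class 17 – <29: L = 17, F = 20, f = 27, h = 12.
Lower quartile ≈ 17 + ((30.75 − 20) / 27) × 12 = 21.7778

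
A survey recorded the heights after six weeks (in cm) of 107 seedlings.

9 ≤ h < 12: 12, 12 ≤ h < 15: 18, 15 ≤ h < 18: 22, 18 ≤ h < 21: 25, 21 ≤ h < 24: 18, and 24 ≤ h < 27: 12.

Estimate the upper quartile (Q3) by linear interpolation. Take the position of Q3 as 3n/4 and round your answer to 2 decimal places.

Cumulative frequencies: 12, 30, 52, 77, 95, 107
n = 107; position = 3n/4 = 80.25.
This falls in the class 21 ≤ h < 24: L = 21, F = 77, f = 18, h = 3.
Upper quartile ≈ 21 + ((80.25 − 77) / 18) × 3 = 21.5417

21.54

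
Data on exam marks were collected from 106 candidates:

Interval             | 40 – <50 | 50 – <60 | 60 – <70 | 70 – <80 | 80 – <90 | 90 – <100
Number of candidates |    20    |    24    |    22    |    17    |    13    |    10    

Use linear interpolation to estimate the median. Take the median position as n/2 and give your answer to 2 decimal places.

Cumulative frequencies: 20, 44, 66, 83, 96, 106
n = 106; position = n/2 = 53.
This falls in the class 60 – <70: L = 60, F = 44, f = 22, h = 10.
Median ≈ 60 + ((53 − 44) / 22) × 10 = 64.0909

64.09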